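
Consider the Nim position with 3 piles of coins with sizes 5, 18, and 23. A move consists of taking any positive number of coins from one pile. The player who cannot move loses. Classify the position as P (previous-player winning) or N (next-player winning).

In binary:
  00101  (5)
  10010  (18)
  10111  (23)
  -----
  00000  (0)
The nim-sum is 0, so this is a P-position: the player to move is in a losing position under optimal play.

P-position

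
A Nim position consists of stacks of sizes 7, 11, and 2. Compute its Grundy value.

14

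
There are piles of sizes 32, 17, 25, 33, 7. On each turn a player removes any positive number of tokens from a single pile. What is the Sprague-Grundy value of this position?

14

Nim-sum: 32 XOR 17 XOR 25 XOR 33 XOR 7 = 14.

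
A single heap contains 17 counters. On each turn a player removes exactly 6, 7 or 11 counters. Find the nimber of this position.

Grundy values for subtraction set {6, 7, 11}:
k:     0  1  2  3  4  5  6  7  8  9 10 11 12 13 14 15 16 17
g(k):  0  0  0  0  0  0  1  1  1  1  1  1  2  2  2  2  2  0
So g(17) = 0.

0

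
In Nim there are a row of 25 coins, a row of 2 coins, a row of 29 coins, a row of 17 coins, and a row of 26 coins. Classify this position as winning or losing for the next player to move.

Nim-sum: 25 ⊕ 2 ⊕ 29 ⊕ 17 ⊕ 26 = 13.
The nim-sum is 13 ≠ 0, so this is an N-position: the player to move can win.

Winning position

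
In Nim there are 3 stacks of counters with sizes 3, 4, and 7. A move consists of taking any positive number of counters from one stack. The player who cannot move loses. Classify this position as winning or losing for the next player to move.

Losing position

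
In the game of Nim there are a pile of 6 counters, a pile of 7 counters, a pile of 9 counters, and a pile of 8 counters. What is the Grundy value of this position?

Nim-sum: 6 XOR 7 XOR 9 XOR 8 = 0.

0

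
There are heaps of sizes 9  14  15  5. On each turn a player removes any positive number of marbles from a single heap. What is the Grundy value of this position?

13

In binary:
  1001  (9)
  1110  (14)
  1111  (15)
  0101  (5)
  ----
  1101  (13)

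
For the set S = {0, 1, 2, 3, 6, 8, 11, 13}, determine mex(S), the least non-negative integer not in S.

4

The values 0, 1, 2, 3 are all present; 4 is the first non-negative integer missing from the set.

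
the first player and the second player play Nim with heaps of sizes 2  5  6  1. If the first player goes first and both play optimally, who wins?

Compute the nim-sum pairwise:
2 XOR 5 = 7
7 XOR 6 = 1
1 XOR 1 = 0
The nim-sum is 0, so this is a P-position: the player to move is in a losing position under optimal play; the first player is about to move from it and so loses — the second player wins.

the second player wins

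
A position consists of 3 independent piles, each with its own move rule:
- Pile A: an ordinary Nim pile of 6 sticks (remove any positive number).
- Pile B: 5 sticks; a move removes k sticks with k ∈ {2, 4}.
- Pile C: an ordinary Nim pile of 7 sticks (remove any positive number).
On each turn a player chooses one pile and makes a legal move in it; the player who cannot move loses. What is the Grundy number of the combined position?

Pile A is a plain Nim pile of size 6, so its Grundy value is 6.
Build the Grundy sequence for pile B with g(k) = mex{g(k−s) : s ∈ {2, 4}, s ≤ k}:
k:     0  1  2  3  4  5
g(k):  0  0  1  1  2  2
So g(5) = 2.
Pile C is a plain Nim pile of size 7, so its Grundy value is 7.
The value of a disjunctive sum is the nim-sum of the parts.
Combined value = 6 ⊕ 2 ⊕ 7 = 3.

3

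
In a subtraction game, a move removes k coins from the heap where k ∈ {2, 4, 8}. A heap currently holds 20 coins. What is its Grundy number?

Grundy values for subtraction set {2, 4, 8}:
k:     0  1  2  3  4  5  6  7  8  9 10 11 12 13 14 15 16 17 18 19 20
g(k):  0  0  1  1  2  2  0  0  1  1  2  2  0  0  1  1  2  2  0  0  1
So g(20) = 1.

1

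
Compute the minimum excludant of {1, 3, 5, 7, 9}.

0 is not in the set, so the mex is 0.

0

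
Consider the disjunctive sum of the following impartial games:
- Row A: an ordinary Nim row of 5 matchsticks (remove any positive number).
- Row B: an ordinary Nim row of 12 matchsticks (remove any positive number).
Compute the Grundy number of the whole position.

9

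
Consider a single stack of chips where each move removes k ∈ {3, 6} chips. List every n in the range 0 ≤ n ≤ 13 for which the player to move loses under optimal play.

Grundy values for subtraction set {3, 6}:
k:     0  1  2  3  4  5  6  7  8  9 10 11 12 13
g(k):  0  0  0  1  1  1  2  2  2  0  0  0  1  1
The P-positions (g = 0) in 0..13 are 0, 1, 2, 9, 10, 11.

0, 1, 2, 9, 10, 11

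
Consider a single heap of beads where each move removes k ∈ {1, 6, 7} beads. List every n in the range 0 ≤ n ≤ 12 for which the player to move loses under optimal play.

Build the Grundy sequence with g(k) = mex{g(k−s) : s ∈ {1, 6, 7}, s ≤ k}:
k:     0  1  2  3  4  5  6  7  8  9 10 11 12
g(k):  0  1  0  1  0  1  2  3  2  3  2  3  0
The P-positions (g = 0) in 0..12 are 0, 2, 4, 12.

0, 2, 4, 12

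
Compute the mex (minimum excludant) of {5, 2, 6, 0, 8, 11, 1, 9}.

3

The values 0, 1, 2 are all present; 3 is the first non-negative integer missing from the set.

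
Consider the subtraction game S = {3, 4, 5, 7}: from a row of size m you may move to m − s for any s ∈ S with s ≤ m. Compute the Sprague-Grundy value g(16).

2

Grundy values for subtraction set {3, 4, 5, 7}:
k:     0  1  2  3  4  5  6  7  8  9 10 11 12 13 14 15 16
g(k):  0  0  0  1  1  1  2  2  2  3  0  0  0  1  1  1  2
So g(16) = 2.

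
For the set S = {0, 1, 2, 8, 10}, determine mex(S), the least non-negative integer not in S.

The values 0, 1, 2 are all present; 3 is the first non-negative integer missing from the set.

3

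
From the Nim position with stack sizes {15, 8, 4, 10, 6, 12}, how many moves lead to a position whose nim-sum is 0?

3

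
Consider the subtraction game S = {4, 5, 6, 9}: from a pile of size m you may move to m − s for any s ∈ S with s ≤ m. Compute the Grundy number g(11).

Compute g(0), g(1), … for moves {4, 5, 6, 9}:
k:     0  1  2  3  4  5  6  7  8  9 10 11
g(k):  0  0  0  0  1  1  1  1  2  2  2  2
So g(11) = 2.

2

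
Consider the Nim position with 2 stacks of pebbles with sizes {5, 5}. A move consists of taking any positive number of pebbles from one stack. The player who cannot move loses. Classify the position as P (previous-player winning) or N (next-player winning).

Nim-sum: 5 ^ 5 = 0.
The nim-sum is 0, so this is a P-position: the player to move is in a losing position under optimal play.

P-position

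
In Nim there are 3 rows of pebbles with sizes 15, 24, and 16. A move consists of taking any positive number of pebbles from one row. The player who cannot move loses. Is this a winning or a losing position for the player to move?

Winning position

Compute the nim-sum pairwise:
15 ^ 24 = 23
23 ^ 16 = 7
The nim-sum is 7 ≠ 0, so this is an N-position: the player to move can win.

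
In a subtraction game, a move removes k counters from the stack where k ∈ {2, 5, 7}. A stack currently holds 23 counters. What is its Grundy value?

Build the Grundy sequence with g(k) = mex{g(k−s) : s ∈ {2, 5, 7}, s ≤ k}:
k:     0  1  2  3  4  5  6  7  8  9 10 11 12 13 14 15 16 17 18 19 20 21 22 23
g(k):  0  0  1  1  0  2  1  3  2  2  0  3  1  0  0  1  1  2  2  3  3  2  0  0
So g(23) = 0.

0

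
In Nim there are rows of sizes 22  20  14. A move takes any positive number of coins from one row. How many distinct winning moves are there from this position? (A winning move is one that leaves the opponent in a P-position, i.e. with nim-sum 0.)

1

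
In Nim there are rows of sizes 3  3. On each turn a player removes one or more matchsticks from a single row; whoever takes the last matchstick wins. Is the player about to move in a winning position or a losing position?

Losing position

In binary:
  11  (3)
  11  (3)
  --
  00  (0)
The nim-sum is 0, so this is a P-position: the player to move is in a losing position under optimal play.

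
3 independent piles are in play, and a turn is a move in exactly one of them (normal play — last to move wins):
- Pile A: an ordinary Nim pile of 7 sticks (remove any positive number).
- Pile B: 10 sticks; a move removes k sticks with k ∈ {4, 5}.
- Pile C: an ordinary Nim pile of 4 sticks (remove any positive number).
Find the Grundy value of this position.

Pile A is a plain Nim pile of size 7, so its Grundy value is 7.
Grundy values for pile B (subtraction set {4, 5}):
g(0) = mex{} = 0
g(1) = mex{} = 0
g(2) = mex{} = 0
g(3) = mex{} = 0
g(4) = mex{0} = 1
g(5) = mex{0} = 1
g(6) = mex{0} = 1
g(7) = mex{0} = 1
g(8) = mex{0,1} = 2
g(9) = mex{1} = 0
g(10) = mex{1} = 0
So g(10) = 0.
Pile C is a plain Nim pile of size 4, so its Grundy value is 4.
By the Sprague-Grundy theorem, the Grundy value of a sum of independent games is the XOR of the component values.
Combined value = 7 XOR 0 XOR 4 = 3.

3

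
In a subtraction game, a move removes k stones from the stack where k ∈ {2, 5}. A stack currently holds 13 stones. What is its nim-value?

Grundy values for subtraction set {2, 5}:
g(0) = mex{} = 0
g(1) = mex{} = 0
g(2) = mex{0} = 1
g(3) = mex{0} = 1
g(4) = mex{1} = 0
g(5) = mex{0,1} = 2
g(6) = mex{0} = 1
g(7) = mex{1,2} = 0
g(8) = mex{1} = 0
g(9) = mex{0} = 1
g(10) = mex{0,2} = 1
g(11) = mex{1} = 0
g(12) = mex{0,1} = 2
g(13) = mex{0} = 1
So g(13) = 1.

1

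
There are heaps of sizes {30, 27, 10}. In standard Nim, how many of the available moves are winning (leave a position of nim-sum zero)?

3

Compute the nim-sum pairwise:
30 ^ 27 = 5
5 ^ 10 = 15
The overall nim-sum is X = 15. A heap of size p has a winning move iff p XOR X < p (reduce it to p XOR X).
  30: 30 XOR 15 = 17 < 30 — winning move (to 17).
  27: 27 XOR 15 = 20 < 27 — winning move (to 20).
  10: 10 XOR 15 = 5 < 10 — winning move (to 5).
That gives 3 winning moves.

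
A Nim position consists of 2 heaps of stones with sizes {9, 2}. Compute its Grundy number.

Nim-sum: 9 ⊕ 2 = 11.

11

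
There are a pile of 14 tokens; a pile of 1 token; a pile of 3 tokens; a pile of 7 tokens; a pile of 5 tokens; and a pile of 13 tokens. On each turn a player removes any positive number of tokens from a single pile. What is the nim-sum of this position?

Write each in binary and XOR column by column:
  1110  (14)
  0001  (1)
  0011  (3)
  0111  (7)
  0101  (5)
  1101  (13)
  ----
  0011  (3)

3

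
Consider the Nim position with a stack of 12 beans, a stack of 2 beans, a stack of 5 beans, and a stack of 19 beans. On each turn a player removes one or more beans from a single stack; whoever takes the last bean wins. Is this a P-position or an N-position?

N-position

Bitwise XOR of the heap sizes:
  01100  (12)
  00010  (2)
  00101  (5)
  10011  (19)
  -----
  11000  (24)
The nim-sum is 24 ≠ 0, so this is an N-position: the player to move can win.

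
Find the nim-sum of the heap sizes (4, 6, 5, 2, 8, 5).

8

Compute the nim-sum pairwise:
4 ⊕ 6 = 2
2 ⊕ 5 = 7
7 ⊕ 2 = 5
5 ⊕ 8 = 13
13 ⊕ 5 = 8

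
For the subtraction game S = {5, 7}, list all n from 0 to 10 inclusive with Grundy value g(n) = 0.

0, 1, 2, 3, 4

Compute g(0), g(1), … for moves {5, 7}:
k:     0  1  2  3  4  5  6  7  8  9 10
g(k):  0  0  0  0  0  1  1  1  1  1  2
The P-positions (g = 0) in 0..10 are 0, 1, 2, 3, 4.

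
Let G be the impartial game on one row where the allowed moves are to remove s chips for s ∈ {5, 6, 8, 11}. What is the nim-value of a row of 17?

Grundy values for subtraction set {5, 6, 8, 11}:
k:     0  1  2  3  4  5  6  7  8  9 10 11 12 13 14 15 16 17
g(k):  0  0  0  0  0  1  1  1  1  1  2  2  2  2  2  3  0  0
So g(17) = 0.

0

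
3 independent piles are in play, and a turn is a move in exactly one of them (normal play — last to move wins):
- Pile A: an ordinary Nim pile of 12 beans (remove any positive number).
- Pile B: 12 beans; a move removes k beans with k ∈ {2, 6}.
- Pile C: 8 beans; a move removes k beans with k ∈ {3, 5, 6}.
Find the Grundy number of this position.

14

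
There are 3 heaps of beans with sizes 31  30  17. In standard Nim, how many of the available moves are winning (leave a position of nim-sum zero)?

3

Nim-sum: 31 ^ 30 ^ 17 = 16.
The overall nim-sum is X = 16. A heap of size p has a winning move iff p XOR X < p (reduce it to p XOR X).
  31: 31 XOR 16 = 15 < 31 — winning move (to 15).
  30: 30 XOR 16 = 14 < 30 — winning move (to 14).
  17: 17 XOR 16 = 1 < 17 — winning move (to 1).
That gives 3 winning moves.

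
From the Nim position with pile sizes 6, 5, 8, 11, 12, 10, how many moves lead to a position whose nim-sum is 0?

3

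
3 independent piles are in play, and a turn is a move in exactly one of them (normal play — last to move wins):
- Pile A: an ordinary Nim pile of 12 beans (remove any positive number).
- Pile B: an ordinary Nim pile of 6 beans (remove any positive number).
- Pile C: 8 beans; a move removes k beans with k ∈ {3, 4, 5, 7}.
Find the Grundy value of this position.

Pile A is a plain Nim pile of size 12, so its Grundy value is 12.
Pile B is a plain Nim pile of size 6, so its Grundy value is 6.
Grundy values for pile C (subtraction set {3, 4, 5, 7}):
g(0) = mex{} = 0
g(1) = mex{} = 0
g(2) = mex{} = 0
g(3) = mex{0} = 1
g(4) = mex{0} = 1
g(5) = mex{0} = 1
g(6) = mex{0,1} = 2
g(7) = mex{0,1} = 2
g(8) = mex{0,1} = 2
So g(8) = 2.
By the Sprague-Grundy theorem, the Grundy value of a sum of independent games is the XOR of the component values.
Combined value = 12 XOR 6 XOR 2 = 8.

8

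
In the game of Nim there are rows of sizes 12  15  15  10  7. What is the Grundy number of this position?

1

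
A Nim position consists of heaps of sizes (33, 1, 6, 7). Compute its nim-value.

Compute the nim-sum pairwise:
33 XOR 1 = 32
32 XOR 6 = 38
38 XOR 7 = 33

33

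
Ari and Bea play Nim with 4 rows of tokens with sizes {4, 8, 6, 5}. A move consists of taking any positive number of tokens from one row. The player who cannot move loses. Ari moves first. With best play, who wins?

Ari wins

Nim-sum: 4 ^ 8 ^ 6 ^ 5 = 15.
The nim-sum is 15 ≠ 0, so this is an N-position: the player to move can win; Ari has a winning move.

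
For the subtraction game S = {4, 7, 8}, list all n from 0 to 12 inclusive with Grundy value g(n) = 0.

Compute g(0), g(1), … for moves {4, 7, 8}:
k:     0  1  2  3  4  5  6  7  8  9 10 11 12
g(k):  0  0  0  0  1  1  1  1  2  2  2  2  0
The P-positions (g = 0) in 0..12 are 0, 1, 2, 3, 12.

0, 1, 2, 3, 12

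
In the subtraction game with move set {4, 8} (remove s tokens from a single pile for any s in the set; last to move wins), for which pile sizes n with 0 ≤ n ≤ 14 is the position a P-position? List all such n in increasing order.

0, 1, 2, 3, 12, 13, 14

Grundy values for subtraction set {4, 8}:
g(0) = mex{} = 0
g(1) = mex{} = 0
g(2) = mex{} = 0
g(3) = mex{} = 0
g(4) = mex{0} = 1
g(5) = mex{0} = 1
g(6) = mex{0} = 1
g(7) = mex{0} = 1
g(8) = mex{0,1} = 2
g(9) = mex{0,1} = 2
g(10) = mex{0,1} = 2
g(11) = mex{0,1} = 2
g(12) = mex{1,2} = 0
g(13) = mex{1,2} = 0
g(14) = mex{1,2} = 0
The P-positions (g = 0) in 0..14 are 0, 1, 2, 3, 12, 13, 14.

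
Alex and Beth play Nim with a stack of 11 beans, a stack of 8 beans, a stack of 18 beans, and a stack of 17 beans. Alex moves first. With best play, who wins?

Beth wins

Write each in binary and XOR column by column:
  01011  (11)
  01000  (8)
  10010  (18)
  10001  (17)
  -----
  00000  (0)
The nim-sum is 0, so this is a P-position: the player to move is in a losing position under optimal play; Alex is about to move from it and so loses — Beth wins.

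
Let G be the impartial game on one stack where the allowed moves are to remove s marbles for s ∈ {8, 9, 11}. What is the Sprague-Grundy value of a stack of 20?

0

Compute g(0), g(1), … for moves {8, 9, 11}:
k:     0  1  2  3  4  5  6  7  8  9 10 11 12 13 14 15 16 17 18 19 20
g(k):  0  0  0  0  0  0  0  0  1  1  1  1  1  1  1  1  2  2  2  0  0
So g(20) = 0.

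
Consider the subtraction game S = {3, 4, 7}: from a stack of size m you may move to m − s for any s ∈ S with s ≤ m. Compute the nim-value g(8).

2

Grundy values for subtraction set {3, 4, 7}:
g(0) = mex{} = 0
g(1) = mex{} = 0
g(2) = mex{} = 0
g(3) = mex{0} = 1
g(4) = mex{0} = 1
g(5) = mex{0} = 1
g(6) = mex{0,1} = 2
g(7) = mex{0,1} = 2
g(8) = mex{0,1} = 2
So g(8) = 2.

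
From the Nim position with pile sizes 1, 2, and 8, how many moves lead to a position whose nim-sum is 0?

Write each in binary and XOR column by column:
  0001  (1)
  0010  (2)
  1000  (8)
  ----
  1011  (11)
The overall nim-sum is X = 11. A pile of size p has a winning move iff p XOR X < p (reduce it to p XOR X).
  1: 1 XOR 11 = 10 ≥ 1 — no move.
  2: 2 XOR 11 = 9 ≥ 2 — no move.
  8: 8 XOR 11 = 3 < 8 — winning move (to 3).
That gives 1 winning move.

1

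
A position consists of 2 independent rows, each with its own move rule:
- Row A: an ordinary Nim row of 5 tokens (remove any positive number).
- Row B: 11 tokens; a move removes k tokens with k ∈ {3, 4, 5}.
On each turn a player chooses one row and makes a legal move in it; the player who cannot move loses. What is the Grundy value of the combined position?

Row A is a plain Nim row of size 5, so its Grundy value is 5.
Build the Grundy sequence for row B with g(k) = mex{g(k−s) : s ∈ {3, 4, 5}, s ≤ k}:
g(0) = mex{} = 0
g(1) = mex{} = 0
g(2) = mex{} = 0
g(3) = mex{0} = 1
g(4) = mex{0} = 1
g(5) = mex{0} = 1
g(6) = mex{0,1} = 2
g(7) = mex{0,1} = 2
g(8) = mex{1} = 0
g(9) = mex{1,2} = 0
g(10) = mex{1,2} = 0
g(11) = mex{0,2} = 1
So g(11) = 1.
By the Sprague-Grundy theorem, the Grundy value of a sum of independent games is the XOR of the component values.
Combined value = 5 XOR 1 = 4.

4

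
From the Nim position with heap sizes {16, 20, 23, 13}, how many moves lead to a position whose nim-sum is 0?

3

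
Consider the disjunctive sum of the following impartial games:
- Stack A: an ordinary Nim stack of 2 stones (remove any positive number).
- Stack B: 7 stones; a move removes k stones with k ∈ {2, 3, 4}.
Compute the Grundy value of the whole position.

2

Stack A is a plain Nim stack of size 2, so its Grundy value is 2.
Grundy values for stack B (subtraction set {2, 3, 4}):
k:     0  1  2  3  4  5  6  7
g(k):  0  0  1  1  2  2  0  0
So g(7) = 0.
By the Sprague-Grundy theorem, the Grundy value of a sum of independent games is the XOR of the component values.
Combined value = 2 XOR 0 = 2.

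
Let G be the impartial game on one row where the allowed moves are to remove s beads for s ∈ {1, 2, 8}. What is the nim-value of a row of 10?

1

Compute g(0), g(1), … for moves {1, 2, 8}:
g(0) = mex{} = 0
g(1) = mex{0} = 1
g(2) = mex{0,1} = 2
g(3) = mex{1,2} = 0
g(4) = mex{0,2} = 1
g(5) = mex{0,1} = 2
g(6) = mex{1,2} = 0
g(7) = mex{0,2} = 1
g(8) = mex{0,1} = 2
g(9) = mex{1,2} = 0
g(10) = mex{0,2} = 1
So g(10) = 1.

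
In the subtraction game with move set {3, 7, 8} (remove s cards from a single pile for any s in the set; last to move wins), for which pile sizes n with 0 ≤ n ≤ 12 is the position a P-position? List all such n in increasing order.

Build the Grundy sequence with g(k) = mex{g(k−s) : s ∈ {3, 7, 8}, s ≤ k}:
g(0) = mex{} = 0
g(1) = mex{} = 0
g(2) = mex{} = 0
g(3) = mex{0} = 1
g(4) = mex{0} = 1
g(5) = mex{0} = 1
g(6) = mex{1} = 0
g(7) = mex{0,1} = 2
g(8) = mex{0,1} = 2
g(9) = mex{0} = 1
g(10) = mex{0,1,2} = 3
g(11) = mex{1,2} = 0
g(12) = mex{1} = 0
The P-positions (g = 0) in 0..12 are 0, 1, 2, 6, 11, 12.

0, 1, 2, 6, 11, 12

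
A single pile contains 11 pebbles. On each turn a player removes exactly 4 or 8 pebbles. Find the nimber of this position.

2

Compute g(0), g(1), … for moves {4, 8}:
g(0) = mex{} = 0
g(1) = mex{} = 0
g(2) = mex{} = 0
g(3) = mex{} = 0
g(4) = mex{0} = 1
g(5) = mex{0} = 1
g(6) = mex{0} = 1
g(7) = mex{0} = 1
g(8) = mex{0,1} = 2
g(9) = mex{0,1} = 2
g(10) = mex{0,1} = 2
g(11) = mex{0,1} = 2
So g(11) = 2.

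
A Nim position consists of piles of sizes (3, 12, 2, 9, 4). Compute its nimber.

0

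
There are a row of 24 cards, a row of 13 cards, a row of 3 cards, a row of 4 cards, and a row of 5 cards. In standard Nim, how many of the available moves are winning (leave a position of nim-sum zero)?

Compute the nim-sum pairwise:
24 ^ 13 = 21
21 ^ 3 = 22
22 ^ 4 = 18
18 ^ 5 = 23
The overall nim-sum is X = 23. A row of size p has a winning move iff p XOR X < p (reduce it to p XOR X).
  24: 24 XOR 23 = 15 < 24 — winning move (to 15).
  13: 13 XOR 23 = 26 ≥ 13 — no move.
  3: 3 XOR 23 = 20 ≥ 3 — no move.
  4: 4 XOR 23 = 19 ≥ 4 — no move.
  5: 5 XOR 23 = 18 ≥ 5 — no move.
That gives 1 winning move.

1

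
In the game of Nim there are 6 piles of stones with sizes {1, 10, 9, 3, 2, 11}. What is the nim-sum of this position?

8

Nim-sum: 1 ^ 10 ^ 9 ^ 3 ^ 2 ^ 11 = 8.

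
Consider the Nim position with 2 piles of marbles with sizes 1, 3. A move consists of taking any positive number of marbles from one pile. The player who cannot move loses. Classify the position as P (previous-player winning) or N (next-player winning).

N-position

In binary:
  01  (1)
  11  (3)
  --
  10  (2)
The nim-sum is 2 ≠ 0, so this is an N-position: the player to move can win.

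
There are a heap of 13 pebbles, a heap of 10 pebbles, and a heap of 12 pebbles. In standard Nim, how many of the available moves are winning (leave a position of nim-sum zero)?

Bitwise XOR of the heap sizes:
  1101  (13)
  1010  (10)
  1100  (12)
  ----
  1011  (11)
The overall nim-sum is X = 11. A heap of size p has a winning move iff p XOR X < p (reduce it to p XOR X).
  13: 13 XOR 11 = 6 < 13 — winning move (to 6).
  10: 10 XOR 11 = 1 < 10 — winning move (to 1).
  12: 12 XOR 11 = 7 < 12 — winning move (to 7).
That gives 3 winning moves.

3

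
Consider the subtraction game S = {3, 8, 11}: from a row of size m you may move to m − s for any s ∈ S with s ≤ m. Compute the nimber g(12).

Build the Grundy sequence with g(k) = mex{g(k−s) : s ∈ {3, 8, 11}, s ≤ k}:
g(0) = mex{} = 0
g(1) = mex{} = 0
g(2) = mex{} = 0
g(3) = mex{0} = 1
g(4) = mex{0} = 1
g(5) = mex{0} = 1
g(6) = mex{1} = 0
g(7) = mex{1} = 0
g(8) = mex{0,1} = 2
g(9) = mex{0} = 1
g(10) = mex{0} = 1
g(11) = mex{0,1,2} = 3
g(12) = mex{0,1} = 2
So g(12) = 2.

2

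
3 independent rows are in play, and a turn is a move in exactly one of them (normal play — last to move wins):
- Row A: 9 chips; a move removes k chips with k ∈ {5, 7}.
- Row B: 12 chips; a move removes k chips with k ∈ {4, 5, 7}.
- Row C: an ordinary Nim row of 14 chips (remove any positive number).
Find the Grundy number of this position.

For row A, compute g(0), g(1), … with moves {5, 7}:
g(0) = mex{} = 0
g(1) = mex{} = 0
g(2) = mex{} = 0
g(3) = mex{} = 0
g(4) = mex{} = 0
g(5) = mex{0} = 1
g(6) = mex{0} = 1
g(7) = mex{0} = 1
g(8) = mex{0} = 1
g(9) = mex{0} = 1
So g(9) = 1.
Build the Grundy sequence for row B with g(k) = mex{g(k−s) : s ∈ {4, 5, 7}, s ≤ k}:
k:     0  1  2  3  4  5  6  7  8  9 10 11 12
g(k):  0  0  0  0  1  1  1  1  2  2  2  0  0
So g(12) = 0.
Row C is a plain Nim row of size 14, so its Grundy value is 14.
By the Sprague-Grundy theorem, the Grundy value of a sum of independent games is the XOR of the component values.
Combined value = 1 ⊕ 0 ⊕ 14 = 15.

15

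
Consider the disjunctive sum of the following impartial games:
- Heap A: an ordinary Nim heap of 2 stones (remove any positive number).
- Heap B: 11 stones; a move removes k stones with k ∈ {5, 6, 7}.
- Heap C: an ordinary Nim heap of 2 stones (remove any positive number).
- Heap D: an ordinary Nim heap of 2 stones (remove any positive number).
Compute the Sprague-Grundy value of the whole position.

Heap A is a plain Nim heap of size 2, so its Grundy value is 2.
Build the Grundy sequence for heap B with g(k) = mex{g(k−s) : s ∈ {5, 6, 7}, s ≤ k}:
k:     0  1  2  3  4  5  6  7  8  9 10 11
g(k):  0  0  0  0  0  1  1  1  1  1  2  2
So g(11) = 2.
Heap C is a plain Nim heap of size 2, so its Grundy value is 2.
Heap D is a plain Nim heap of size 2, so its Grundy value is 2.
By the Sprague-Grundy theorem, the Grundy value of a sum of independent games is the XOR of the component values.
Combined value = 2 ⊕ 2 ⊕ 2 ⊕ 2 = 0.

0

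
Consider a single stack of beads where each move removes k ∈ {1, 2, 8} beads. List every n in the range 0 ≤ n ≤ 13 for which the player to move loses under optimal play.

0, 3, 6, 9, 12

Build the Grundy sequence with g(k) = mex{g(k−s) : s ∈ {1, 2, 8}, s ≤ k}:
k:     0  1  2  3  4  5  6  7  8  9 10 11 12 13
g(k):  0  1  2  0  1  2  0  1  2  0  1  2  0  1
The P-positions (g = 0) in 0..13 are 0, 3, 6, 9, 12.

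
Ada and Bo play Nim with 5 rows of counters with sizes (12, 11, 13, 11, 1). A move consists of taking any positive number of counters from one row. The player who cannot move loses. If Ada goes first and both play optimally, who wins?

Bo wins

Compute the nim-sum pairwise:
12 ⊕ 11 = 7
7 ⊕ 13 = 10
10 ⊕ 11 = 1
1 ⊕ 1 = 0
The nim-sum is 0, so this is a P-position: the player to move is in a losing position under optimal play; Ada is about to move from it and so loses — Bo wins.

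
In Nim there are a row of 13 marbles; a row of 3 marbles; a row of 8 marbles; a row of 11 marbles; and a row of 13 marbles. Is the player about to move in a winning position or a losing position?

Write each in binary and XOR column by column:
  1101  (13)
  0011  (3)
  1000  (8)
  1011  (11)
  1101  (13)
  ----
  0000  (0)
The nim-sum is 0, so this is a P-position: the player to move is in a losing position under optimal play.

Losing position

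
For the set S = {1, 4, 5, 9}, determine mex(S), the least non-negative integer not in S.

0 is not in the set, so the mex is 0.

0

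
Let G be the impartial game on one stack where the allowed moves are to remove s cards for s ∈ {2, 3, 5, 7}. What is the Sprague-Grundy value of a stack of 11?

Build the Grundy sequence with g(k) = mex{g(k−s) : s ∈ {2, 3, 5, 7}, s ≤ k}:
k:     0  1  2  3  4  5  6  7  8  9 10 11
g(k):  0  0  1  1  2  2  3  3  4  0  0  1
So g(11) = 1.

1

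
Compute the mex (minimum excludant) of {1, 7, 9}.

0

0 is not in the set, so the mex is 0.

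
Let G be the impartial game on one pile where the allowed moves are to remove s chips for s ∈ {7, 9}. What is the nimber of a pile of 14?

Grundy values for subtraction set {7, 9}:
k:     0  1  2  3  4  5  6  7  8  9 10 11 12 13 14
g(k):  0  0  0  0  0  0  0  1  1  1  1  1  1  1  2
So g(14) = 2.

2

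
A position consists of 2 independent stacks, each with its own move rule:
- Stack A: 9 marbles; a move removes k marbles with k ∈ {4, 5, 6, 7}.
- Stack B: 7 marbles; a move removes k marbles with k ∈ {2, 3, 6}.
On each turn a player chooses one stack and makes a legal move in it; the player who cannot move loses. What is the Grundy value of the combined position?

3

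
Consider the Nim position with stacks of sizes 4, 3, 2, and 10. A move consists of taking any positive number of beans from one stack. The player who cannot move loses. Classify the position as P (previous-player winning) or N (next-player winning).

N-position

In binary:
  0100  (4)
  0011  (3)
  0010  (2)
  1010  (10)
  ----
  1111  (15)
The nim-sum is 15 ≠ 0, so this is an N-position: the player to move can win.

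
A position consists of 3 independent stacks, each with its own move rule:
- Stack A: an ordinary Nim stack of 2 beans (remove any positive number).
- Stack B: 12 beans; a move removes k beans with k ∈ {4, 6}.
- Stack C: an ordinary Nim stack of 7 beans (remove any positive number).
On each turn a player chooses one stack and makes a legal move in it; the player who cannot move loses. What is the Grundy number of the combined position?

Stack A is a plain Nim stack of size 2, so its Grundy value is 2.
For stack B, compute g(0), g(1), … with moves {4, 6}:
k:     0  1  2  3  4  5  6  7  8  9 10 11 12
g(k):  0  0  0  0  1  1  1  1  2  2  0  0  0
So g(12) = 0.
Stack C is a plain Nim stack of size 7, so its Grundy value is 7.
The value of a disjunctive sum is the nim-sum of the parts.
Combined value = 2 XOR 0 XOR 7 = 5.

5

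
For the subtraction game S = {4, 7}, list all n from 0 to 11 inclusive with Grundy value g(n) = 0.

0, 1, 2, 3, 11

Grundy values for subtraction set {4, 7}:
k:     0  1  2  3  4  5  6  7  8  9 10 11
g(k):  0  0  0  0  1  1  1  1  2  2  2  0
The P-positions (g = 0) in 0..11 are 0, 1, 2, 3, 11.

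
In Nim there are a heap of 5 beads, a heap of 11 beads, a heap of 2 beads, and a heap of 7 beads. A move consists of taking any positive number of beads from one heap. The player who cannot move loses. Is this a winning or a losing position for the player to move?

Bitwise XOR of the heap sizes:
  0101  (5)
  1011  (11)
  0010  (2)
  0111  (7)
  ----
  1011  (11)
The nim-sum is 11 ≠ 0, so this is an N-position: the player to move can win.

Winning position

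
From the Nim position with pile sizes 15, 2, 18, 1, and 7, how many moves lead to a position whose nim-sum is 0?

Nim-sum: 15 ^ 2 ^ 18 ^ 1 ^ 7 = 25.
The overall nim-sum is X = 25. A pile of size p has a winning move iff p XOR X < p (reduce it to p XOR X).
  15: 15 XOR 25 = 22 ≥ 15 — no move.
  2: 2 XOR 25 = 27 ≥ 2 — no move.
  18: 18 XOR 25 = 11 < 18 — winning move (to 11).
  1: 1 XOR 25 = 24 ≥ 1 — no move.
  7: 7 XOR 25 = 30 ≥ 7 — no move.
That gives 1 winning move.

1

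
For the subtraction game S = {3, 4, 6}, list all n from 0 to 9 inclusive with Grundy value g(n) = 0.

0, 1, 2, 9

Build the Grundy sequence with g(k) = mex{g(k−s) : s ∈ {3, 4, 6}, s ≤ k}:
g(0) = mex{} = 0
g(1) = mex{} = 0
g(2) = mex{} = 0
g(3) = mex{0} = 1
g(4) = mex{0} = 1
g(5) = mex{0} = 1
g(6) = mex{0,1} = 2
g(7) = mex{0,1} = 2
g(8) = mex{0,1} = 2
g(9) = mex{1,2} = 0
The P-positions (g = 0) in 0..9 are 0, 1, 2, 9.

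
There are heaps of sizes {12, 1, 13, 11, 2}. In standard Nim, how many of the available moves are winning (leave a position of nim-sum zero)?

3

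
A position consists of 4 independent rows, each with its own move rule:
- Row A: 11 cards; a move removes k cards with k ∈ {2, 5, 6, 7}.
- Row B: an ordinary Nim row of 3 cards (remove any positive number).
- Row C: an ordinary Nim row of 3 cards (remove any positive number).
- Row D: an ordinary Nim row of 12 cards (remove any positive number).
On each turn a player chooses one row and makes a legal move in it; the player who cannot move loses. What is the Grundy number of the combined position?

Build the Grundy sequence for row A with g(k) = mex{g(k−s) : s ∈ {2, 5, 6, 7}, s ≤ k}:
g(0) = mex{} = 0
g(1) = mex{} = 0
g(2) = mex{0} = 1
g(3) = mex{0} = 1
g(4) = mex{1} = 0
g(5) = mex{0,1} = 2
g(6) = mex{0} = 1
g(7) = mex{0,1,2} = 3
g(8) = mex{0,1} = 2
g(9) = mex{0,1,3} = 2
g(10) = mex{0,1,2} = 3
g(11) = mex{0,1,2} = 3
So g(11) = 3.
Row B is a plain Nim row of size 3, so its Grundy value is 3.
Row C is a plain Nim row of size 3, so its Grundy value is 3.
Row D is a plain Nim row of size 12, so its Grundy value is 12.
By the Sprague-Grundy theorem, the Grundy value of a sum of independent games is the XOR of the component values.
Combined value = 3 ⊕ 3 ⊕ 3 ⊕ 12 = 15.

15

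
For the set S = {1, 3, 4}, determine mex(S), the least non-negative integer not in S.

0

0 is not in the set, so the mex is 0.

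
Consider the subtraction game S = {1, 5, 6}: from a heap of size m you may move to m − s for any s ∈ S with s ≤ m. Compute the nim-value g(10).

Build the Grundy sequence with g(k) = mex{g(k−s) : s ∈ {1, 5, 6}, s ≤ k}:
k:     0  1  2  3  4  5  6  7  8  9 10
g(k):  0  1  0  1  0  1  2  3  2  3  2
So g(10) = 2.

2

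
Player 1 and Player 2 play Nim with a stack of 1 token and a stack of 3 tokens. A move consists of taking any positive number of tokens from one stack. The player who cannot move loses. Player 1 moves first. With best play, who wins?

In binary:
  01  (1)
  11  (3)
  --
  10  (2)
The nim-sum is 2 ≠ 0, so this is an N-position: the player to move can win; Player 1 has a winning move.

Player 1 wins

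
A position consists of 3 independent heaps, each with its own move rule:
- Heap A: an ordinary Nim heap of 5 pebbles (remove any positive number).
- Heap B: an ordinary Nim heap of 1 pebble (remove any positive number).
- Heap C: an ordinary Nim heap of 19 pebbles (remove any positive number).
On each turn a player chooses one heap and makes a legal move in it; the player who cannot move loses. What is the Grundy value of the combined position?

Heap A is a plain Nim heap of size 5, so its Grundy value is 5.
Heap B is a plain Nim heap of size 1, so its Grundy value is 1.
Heap C is a plain Nim heap of size 19, so its Grundy value is 19.
The value of a disjunctive sum is the nim-sum of the parts.
Combined value = 5 XOR 1 XOR 19 = 23.

23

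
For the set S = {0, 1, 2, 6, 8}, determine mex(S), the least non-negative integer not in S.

The values 0, 1, 2 are all present; 3 is the first non-negative integer missing from the set.

3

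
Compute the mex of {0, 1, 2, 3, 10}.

The values 0, 1, 2, 3 are all present; 4 is the first non-negative integer missing from the set.

4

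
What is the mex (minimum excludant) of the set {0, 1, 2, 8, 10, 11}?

The values 0, 1, 2 are all present; 3 is the first non-negative integer missing from the set.

3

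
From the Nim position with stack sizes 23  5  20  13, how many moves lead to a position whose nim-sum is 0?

Bitwise XOR of the heap sizes:
  10111  (23)
  00101  (5)
  10100  (20)
  01101  (13)
  -----
  01011  (11)
The overall nim-sum is X = 11. A stack of size p has a winning move iff p XOR X < p (reduce it to p XOR X).
  23: 23 XOR 11 = 28 ≥ 23 — no move.
  5: 5 XOR 11 = 14 ≥ 5 — no move.
  20: 20 XOR 11 = 31 ≥ 20 — no move.
  13: 13 XOR 11 = 6 < 13 — winning move (to 6).
That gives 1 winning move.

1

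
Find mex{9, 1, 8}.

0 is not in the set, so the mex is 0.

0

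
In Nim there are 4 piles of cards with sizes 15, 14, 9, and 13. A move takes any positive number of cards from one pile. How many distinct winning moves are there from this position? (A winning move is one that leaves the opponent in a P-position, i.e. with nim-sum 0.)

3

Compute the nim-sum pairwise:
15 ^ 14 = 1
1 ^ 9 = 8
8 ^ 13 = 5
The overall nim-sum is X = 5. A pile of size p has a winning move iff p XOR X < p (reduce it to p XOR X).
  15: 15 XOR 5 = 10 < 15 — winning move (to 10).
  14: 14 XOR 5 = 11 < 14 — winning move (to 11).
  9: 9 XOR 5 = 12 ≥ 9 — no move.
  13: 13 XOR 5 = 8 < 13 — winning move (to 8).
That gives 3 winning moves.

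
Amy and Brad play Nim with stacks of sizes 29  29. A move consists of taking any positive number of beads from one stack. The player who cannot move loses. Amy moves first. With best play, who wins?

In binary:
  11101  (29)
  11101  (29)
  -----
  00000  (0)
The nim-sum is 0, so this is a P-position: the player to move is in a losing position under optimal play; Amy is about to move from it and so loses — Brad wins.

Brad wins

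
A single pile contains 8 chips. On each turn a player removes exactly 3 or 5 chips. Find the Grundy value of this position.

0

Compute g(0), g(1), … for moves {3, 5}:
k:     0  1  2  3  4  5  6  7  8
g(k):  0  0  0  1  1  1  2  2  0
So g(8) = 0.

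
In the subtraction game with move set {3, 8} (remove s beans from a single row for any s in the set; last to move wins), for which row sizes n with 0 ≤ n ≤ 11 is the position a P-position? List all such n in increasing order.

Compute g(0), g(1), … for moves {3, 8}:
k:     0  1  2  3  4  5  6  7  8  9 10 11
g(k):  0  0  0  1  1  1  0  0  2  1  1  0
The P-positions (g = 0) in 0..11 are 0, 1, 2, 6, 7, 11.

0, 1, 2, 6, 7, 11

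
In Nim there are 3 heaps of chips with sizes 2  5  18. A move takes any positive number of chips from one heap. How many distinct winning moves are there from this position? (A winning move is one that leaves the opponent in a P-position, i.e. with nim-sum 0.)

Nim-sum: 2 XOR 5 XOR 18 = 21.
The overall nim-sum is X = 21. A heap of size p has a winning move iff p XOR X < p (reduce it to p XOR X).
  2: 2 XOR 21 = 23 ≥ 2 — no move.
  5: 5 XOR 21 = 16 ≥ 5 — no move.
  18: 18 XOR 21 = 7 < 18 — winning move (to 7).
That gives 1 winning move.

1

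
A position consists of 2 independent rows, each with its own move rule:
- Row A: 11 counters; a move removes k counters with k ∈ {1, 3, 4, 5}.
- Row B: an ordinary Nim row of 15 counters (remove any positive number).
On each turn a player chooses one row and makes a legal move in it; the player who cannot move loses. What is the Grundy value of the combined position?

14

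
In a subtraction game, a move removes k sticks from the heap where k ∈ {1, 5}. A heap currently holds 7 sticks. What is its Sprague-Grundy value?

1

Compute g(0), g(1), … for moves {1, 5}:
k:     0  1  2  3  4  5  6  7
g(k):  0  1  0  1  0  1  0  1
So g(7) = 1.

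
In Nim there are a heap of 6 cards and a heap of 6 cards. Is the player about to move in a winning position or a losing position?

Losing position

Bitwise XOR of the heap sizes:
  110  (6)
  110  (6)
  ---
  000  (0)
The nim-sum is 0, so this is a P-position: the player to move is in a losing position under optimal play.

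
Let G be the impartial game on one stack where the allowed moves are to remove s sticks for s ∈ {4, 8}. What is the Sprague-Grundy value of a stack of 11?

Build the Grundy sequence with g(k) = mex{g(k−s) : s ∈ {4, 8}, s ≤ k}:
k:     0  1  2  3  4  5  6  7  8  9 10 11
g(k):  0  0  0  0  1  1  1  1  2  2  2  2
So g(11) = 2.

2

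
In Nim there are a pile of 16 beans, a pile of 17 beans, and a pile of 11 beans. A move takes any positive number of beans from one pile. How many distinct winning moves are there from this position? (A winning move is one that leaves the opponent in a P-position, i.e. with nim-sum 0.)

In binary:
  10000  (16)
  10001  (17)
  01011  (11)
  -----
  01010  (10)
The overall nim-sum is X = 10. A pile of size p has a winning move iff p XOR X < p (reduce it to p XOR X).
  16: 16 XOR 10 = 26 ≥ 16 — no move.
  17: 17 XOR 10 = 27 ≥ 17 — no move.
  11: 11 XOR 10 = 1 < 11 — winning move (to 1).
That gives 1 winning move.

1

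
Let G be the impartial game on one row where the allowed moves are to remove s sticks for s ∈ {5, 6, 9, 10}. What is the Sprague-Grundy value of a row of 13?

2

Build the Grundy sequence with g(k) = mex{g(k−s) : s ∈ {5, 6, 9, 10}, s ≤ k}:
k:     0  1  2  3  4  5  6  7  8  9 10 11 12 13
g(k):  0  0  0  0  0  1  1  1  1  1  2  2  2  2
So g(13) = 2.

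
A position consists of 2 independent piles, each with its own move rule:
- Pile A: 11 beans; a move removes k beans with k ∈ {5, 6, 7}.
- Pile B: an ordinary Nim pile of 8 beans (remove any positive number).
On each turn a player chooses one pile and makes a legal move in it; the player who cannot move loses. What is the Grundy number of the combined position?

10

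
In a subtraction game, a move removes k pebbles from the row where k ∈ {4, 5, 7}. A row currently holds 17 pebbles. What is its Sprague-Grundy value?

1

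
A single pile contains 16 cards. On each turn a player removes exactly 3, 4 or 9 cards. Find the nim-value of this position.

1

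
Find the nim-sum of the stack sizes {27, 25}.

Bitwise XOR of the heap sizes:
  11011  (27)
  11001  (25)
  -----
  00010  (2)

2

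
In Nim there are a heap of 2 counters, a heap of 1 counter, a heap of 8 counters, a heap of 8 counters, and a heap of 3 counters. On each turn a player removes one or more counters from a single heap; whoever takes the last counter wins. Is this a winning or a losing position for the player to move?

Losing position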